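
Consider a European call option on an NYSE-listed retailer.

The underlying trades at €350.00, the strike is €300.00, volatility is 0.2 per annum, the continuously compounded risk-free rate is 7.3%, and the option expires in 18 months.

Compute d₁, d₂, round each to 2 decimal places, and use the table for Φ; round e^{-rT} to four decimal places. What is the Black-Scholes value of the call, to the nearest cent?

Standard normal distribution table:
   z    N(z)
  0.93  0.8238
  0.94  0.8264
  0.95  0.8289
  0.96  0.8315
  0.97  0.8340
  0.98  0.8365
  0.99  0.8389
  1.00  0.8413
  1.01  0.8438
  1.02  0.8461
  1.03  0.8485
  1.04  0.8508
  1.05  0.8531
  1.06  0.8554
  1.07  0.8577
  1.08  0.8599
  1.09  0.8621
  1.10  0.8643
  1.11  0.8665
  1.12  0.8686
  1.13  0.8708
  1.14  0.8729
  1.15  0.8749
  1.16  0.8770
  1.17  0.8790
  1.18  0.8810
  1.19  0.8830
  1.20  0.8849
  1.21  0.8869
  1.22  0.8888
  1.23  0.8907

€86.83

T = 1.5;  σ√T = 0.2449
d₁ = [ln(350/300) + (0.073 + ½·0.2²)·1.5] / (σ√T) = (0.1542 + 0.1395) / 0.2449 = 1.1988 → 1.20
d₂ = 1.1988 − 0.2449 = 0.9539 → 0.95
e^(−rT) = e^(−0.073·1.5) = 0.8963
N(d₁) = N(1.20) = 0.8849;  N(d₂) = N(0.95) = 0.8289
C = 350·0.8849 − 300·0.8963·0.8289 = 309.7150 − 222.8829 = 86.8321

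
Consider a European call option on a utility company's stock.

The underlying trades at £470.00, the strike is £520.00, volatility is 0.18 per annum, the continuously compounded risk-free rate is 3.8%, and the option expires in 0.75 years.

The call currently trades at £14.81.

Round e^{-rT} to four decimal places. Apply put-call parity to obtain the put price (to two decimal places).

e^(−rT) = e^(−0.038·0.75) = 0.9719
Put-call parity: C − P = S − K·e^(−rT) = 470 − 520·0.9719 = 470 − 505.3880 = -35.3880
P = C − (C − P) = 14.81 − (-35.3880) = 50.1980

£50.20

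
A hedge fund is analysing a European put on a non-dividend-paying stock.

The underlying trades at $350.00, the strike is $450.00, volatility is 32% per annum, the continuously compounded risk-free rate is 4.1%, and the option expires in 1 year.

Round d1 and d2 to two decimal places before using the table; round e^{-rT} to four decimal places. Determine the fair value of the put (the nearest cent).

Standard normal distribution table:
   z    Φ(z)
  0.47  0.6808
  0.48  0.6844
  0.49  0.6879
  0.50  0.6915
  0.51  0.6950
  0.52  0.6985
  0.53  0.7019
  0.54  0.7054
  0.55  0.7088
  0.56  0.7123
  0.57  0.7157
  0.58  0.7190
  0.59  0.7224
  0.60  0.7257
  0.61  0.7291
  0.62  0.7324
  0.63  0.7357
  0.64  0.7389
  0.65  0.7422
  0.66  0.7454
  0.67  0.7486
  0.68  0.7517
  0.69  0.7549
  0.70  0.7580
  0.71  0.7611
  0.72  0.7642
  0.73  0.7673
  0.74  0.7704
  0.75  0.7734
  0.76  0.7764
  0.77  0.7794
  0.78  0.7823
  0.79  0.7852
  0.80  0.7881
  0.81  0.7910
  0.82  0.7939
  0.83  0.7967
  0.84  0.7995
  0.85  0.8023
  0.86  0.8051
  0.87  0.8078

$100.87

σ√T = 0.32 × 1.0000 = 0.3200
d₁ = [ln(350/450) + (0.041 + 0.32²/2)·1] / 0.3200 = [-0.2513 + 0.0922] / 0.3200 = -0.4972 ⇒ -0.50
d₂ = d₁ − σ√T = -0.4972 − 0.3200 = -0.8172 ⇒ -0.82
e^(−rT) = e^(−0.041·1) = 0.9598
P = 450·0.9598·N(0.82) − 350·N(0.50) = 450·0.9598·0.7939 − 350·0.6915 = 342.8933 − 242.0250 = 100.8683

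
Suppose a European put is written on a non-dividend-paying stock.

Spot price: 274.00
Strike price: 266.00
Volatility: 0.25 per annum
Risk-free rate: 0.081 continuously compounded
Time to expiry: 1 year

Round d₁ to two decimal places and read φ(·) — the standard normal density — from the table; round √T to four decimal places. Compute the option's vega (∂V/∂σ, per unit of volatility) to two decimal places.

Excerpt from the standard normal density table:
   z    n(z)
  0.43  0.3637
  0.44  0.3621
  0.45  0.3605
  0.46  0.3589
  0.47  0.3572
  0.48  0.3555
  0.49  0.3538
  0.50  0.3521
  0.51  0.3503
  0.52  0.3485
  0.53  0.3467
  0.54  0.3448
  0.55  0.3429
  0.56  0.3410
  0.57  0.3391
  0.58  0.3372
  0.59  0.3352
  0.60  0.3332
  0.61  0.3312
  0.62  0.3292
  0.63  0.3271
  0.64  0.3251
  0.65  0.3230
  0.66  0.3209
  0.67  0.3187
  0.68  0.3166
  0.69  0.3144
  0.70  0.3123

92.91

σ√T = 0.25 × 1.0000 = 0.2500
d₁ = [ln(274/266) + (0.081 + 0.25²/2)·1] / 0.2500 = [0.0296 + 0.1123] / 0.2500 = 0.5675 ≈ 0.57
√T = √1 = 1.0000
φ(d₁) = φ(0.57) = 0.3391
vega = S·φ(d₁)·√T = 274·0.3391·1.0000 = 92.9134
(Vega is the same for a European call and put with the same parameters.)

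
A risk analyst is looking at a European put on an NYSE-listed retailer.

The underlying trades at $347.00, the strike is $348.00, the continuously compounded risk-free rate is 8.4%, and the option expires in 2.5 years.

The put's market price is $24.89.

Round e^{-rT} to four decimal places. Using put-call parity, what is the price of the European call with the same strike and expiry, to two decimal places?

e^(−rT) = e^(−0.084·2.5) = 0.8106
Put-call parity: C − P = S − K·e^(−rT) = 347 − 348·0.8106 = 347 − 282.0888 = 64.9112
C = P + (C − P) = 24.89 + (64.9112) = 89.8012

$89.80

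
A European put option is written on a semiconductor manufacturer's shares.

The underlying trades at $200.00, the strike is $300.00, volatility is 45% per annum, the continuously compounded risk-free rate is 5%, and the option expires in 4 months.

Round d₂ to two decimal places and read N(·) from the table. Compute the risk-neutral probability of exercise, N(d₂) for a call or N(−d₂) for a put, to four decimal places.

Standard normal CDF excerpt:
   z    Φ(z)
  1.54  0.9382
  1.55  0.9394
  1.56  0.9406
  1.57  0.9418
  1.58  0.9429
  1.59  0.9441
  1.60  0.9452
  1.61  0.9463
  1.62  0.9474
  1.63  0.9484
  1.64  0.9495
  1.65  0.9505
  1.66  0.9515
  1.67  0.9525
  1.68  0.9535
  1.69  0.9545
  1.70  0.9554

0.9484

σ√T = 0.45 × 0.5774 = 0.2598
ln(S/K) + (r + σ²/2)T = ln(200/300) + (0.05 + 0.45²/2)·0.3333 = -0.4055 + 0.0504 = -0.3550
d₁ = -0.3550 / 0.2598 = -1.3666 ≈ -1.37
d₂ = d₁ − σ√T = -1.3666 − 0.2598 = -1.6264 ≈ -1.63
Risk-neutral Pr[S_T < K] = N(−d₂) = N(1.63) = 0.9484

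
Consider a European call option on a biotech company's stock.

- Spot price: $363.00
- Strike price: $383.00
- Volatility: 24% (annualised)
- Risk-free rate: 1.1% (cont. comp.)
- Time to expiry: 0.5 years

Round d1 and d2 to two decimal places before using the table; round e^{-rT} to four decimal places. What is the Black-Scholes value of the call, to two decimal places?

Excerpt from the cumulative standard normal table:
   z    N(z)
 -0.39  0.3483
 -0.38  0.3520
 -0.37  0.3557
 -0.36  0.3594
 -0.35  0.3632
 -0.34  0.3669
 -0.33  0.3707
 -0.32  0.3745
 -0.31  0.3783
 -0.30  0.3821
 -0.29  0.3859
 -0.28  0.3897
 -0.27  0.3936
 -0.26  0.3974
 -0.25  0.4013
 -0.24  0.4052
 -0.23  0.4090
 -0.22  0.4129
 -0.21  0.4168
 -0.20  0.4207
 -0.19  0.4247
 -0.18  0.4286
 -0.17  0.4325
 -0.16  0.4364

σ√T = 0.24·√0.5 = 0.1697
ln(S/K) + (r + σ²/2)T = ln(363/383) + (0.011 + 0.24²/2)·0.5 = -0.0536 + 0.0199 = -0.0337
d₁ = -0.0337 / 0.1697 = -0.1988 → -0.20
d₂ = d₁ − σ√T = -0.1988 − 0.1697 = -0.3685 → -0.37
exp(−rT) = exp(−0.011·0.5) = 0.9945
C = 363·N(-0.20) − 383·0.9945·N(-0.37) = 363·0.4207 − 383·0.9945·0.3557 = 152.7141 − 135.4838 = 17.2303

$17.23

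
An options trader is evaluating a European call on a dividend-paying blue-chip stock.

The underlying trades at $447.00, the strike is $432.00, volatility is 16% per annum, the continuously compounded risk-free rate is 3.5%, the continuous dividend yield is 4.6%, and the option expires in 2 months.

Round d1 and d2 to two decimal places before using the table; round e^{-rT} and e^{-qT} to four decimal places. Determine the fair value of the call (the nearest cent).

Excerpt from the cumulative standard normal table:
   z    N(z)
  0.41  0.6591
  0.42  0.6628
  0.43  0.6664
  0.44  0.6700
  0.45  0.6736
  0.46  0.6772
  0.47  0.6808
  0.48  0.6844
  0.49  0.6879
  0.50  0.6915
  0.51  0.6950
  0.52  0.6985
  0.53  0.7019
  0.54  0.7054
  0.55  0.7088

T = 0.1667;  σ√T = 0.0653
d₁ = [ln(447/432) + (0.035 − 0.046 + 0.16²/2)·0.1667] / 0.0653 = [0.0341 + 0.0003] / 0.0653 = 0.5271 ⇒ 0.53
d₂ = d₁ − σ√T = 0.5271 − 0.0653 = 0.4618 ⇒ 0.46
e^(−qT) = e^(−0.046·0.1667) = 0.9924;  e^(−rT) = e^(−0.035·0.1667) = 0.9942
N(d₁) = N(0.53) = 0.7019;  N(d₂) = N(0.46) = 0.6772
C = 447·0.9924·0.7019 − 432·0.9942·0.6772 = 311.3648 − 290.8536 = 20.5112

$20.51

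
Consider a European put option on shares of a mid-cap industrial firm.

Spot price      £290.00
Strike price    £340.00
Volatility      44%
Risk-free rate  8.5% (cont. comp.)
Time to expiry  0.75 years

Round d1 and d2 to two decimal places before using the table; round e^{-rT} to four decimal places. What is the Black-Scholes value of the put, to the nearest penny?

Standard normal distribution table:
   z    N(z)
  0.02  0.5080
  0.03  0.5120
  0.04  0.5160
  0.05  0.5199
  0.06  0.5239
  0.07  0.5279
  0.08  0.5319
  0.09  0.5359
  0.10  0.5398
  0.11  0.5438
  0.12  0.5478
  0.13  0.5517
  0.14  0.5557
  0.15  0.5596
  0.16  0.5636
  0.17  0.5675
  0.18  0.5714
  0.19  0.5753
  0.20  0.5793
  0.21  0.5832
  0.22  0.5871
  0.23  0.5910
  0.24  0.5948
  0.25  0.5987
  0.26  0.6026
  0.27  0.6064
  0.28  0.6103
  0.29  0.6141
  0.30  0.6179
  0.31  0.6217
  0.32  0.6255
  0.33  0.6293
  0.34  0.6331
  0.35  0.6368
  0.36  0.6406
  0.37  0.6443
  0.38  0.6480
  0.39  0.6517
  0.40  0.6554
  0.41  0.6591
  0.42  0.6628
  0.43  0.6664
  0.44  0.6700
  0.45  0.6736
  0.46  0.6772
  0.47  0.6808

σ√T = 0.44 × 0.8660 = 0.3811
d₁ = [ln(290/340) + (0.085 + ½·0.44²)·0.75] / (σ√T) = (-0.1591 + 0.1364) / 0.3811 = -0.0596 which rounds to -0.06
d₂ = -0.0596 − 0.3811 = -0.4407 which rounds to -0.44
exp(−rT) = exp(−0.085·0.75) = 0.9382
P = 340·0.9382·N(0.44) − 290·N(0.06) = 340·0.9382·0.6700 − 290·0.5239 = 213.7220 − 151.9310 = 61.7910

£61.79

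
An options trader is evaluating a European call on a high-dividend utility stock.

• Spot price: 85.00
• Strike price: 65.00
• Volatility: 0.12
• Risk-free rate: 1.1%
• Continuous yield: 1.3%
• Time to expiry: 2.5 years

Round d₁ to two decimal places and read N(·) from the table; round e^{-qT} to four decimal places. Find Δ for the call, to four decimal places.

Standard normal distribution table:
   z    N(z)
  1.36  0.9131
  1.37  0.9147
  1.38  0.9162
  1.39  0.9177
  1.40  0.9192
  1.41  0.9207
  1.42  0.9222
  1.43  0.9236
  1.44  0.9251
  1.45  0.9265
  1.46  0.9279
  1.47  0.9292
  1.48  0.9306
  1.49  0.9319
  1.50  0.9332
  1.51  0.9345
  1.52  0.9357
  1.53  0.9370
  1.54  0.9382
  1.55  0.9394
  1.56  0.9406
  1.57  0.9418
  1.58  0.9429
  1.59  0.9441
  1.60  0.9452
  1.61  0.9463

σ√T = 0.12·√2.5 = 0.1897
ln(S/K) + (r − q + σ²/2)T = ln(85/65) + (0.011 − 0.013 + 0.12²/2)·2.5 = 0.2683 + 0.0130 = 0.2813
d₁ = 0.2813 / 0.1897 = 1.4824 → 1.48
N(d₁) = N(1.48) = 0.9306
Δ_call = e^(−qT)·N(d₁) = 0.9680·0.9306 = 0.9008

0.9008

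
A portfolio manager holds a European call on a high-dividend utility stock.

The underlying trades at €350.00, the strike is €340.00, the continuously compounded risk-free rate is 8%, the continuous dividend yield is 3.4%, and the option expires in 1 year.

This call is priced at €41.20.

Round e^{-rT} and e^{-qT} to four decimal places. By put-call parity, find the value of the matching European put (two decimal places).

exp(−qT) = exp(−0.034·1) = 0.9666;  exp(−rT) = exp(−0.08·1) = 0.9231
Put-call parity: C − P = S·e^(−qT) − K·e^(−rT) = 350·0.9666 − 340·0.9231 = 338.3100 − 313.8540 = 24.4560
P = C − (C − P) = 41.20 − (24.4560) = 16.7440

€16.74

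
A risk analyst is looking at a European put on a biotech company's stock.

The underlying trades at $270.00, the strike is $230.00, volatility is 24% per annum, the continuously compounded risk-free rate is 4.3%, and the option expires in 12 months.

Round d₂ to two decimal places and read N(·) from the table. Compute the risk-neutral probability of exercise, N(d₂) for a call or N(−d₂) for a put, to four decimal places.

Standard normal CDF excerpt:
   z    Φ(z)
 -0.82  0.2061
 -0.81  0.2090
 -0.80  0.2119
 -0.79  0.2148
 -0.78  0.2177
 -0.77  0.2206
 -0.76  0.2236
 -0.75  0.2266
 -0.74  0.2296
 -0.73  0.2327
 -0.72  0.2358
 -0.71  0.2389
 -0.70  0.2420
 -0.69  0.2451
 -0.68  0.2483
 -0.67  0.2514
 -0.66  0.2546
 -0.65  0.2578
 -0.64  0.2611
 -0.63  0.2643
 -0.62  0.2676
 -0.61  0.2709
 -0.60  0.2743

T = 1;  σ√T = 0.2400
ln(S/K) + (r + σ²/2)T = ln(270/230) + (0.043 + 0.24²/2)·1 = 0.1603 + 0.0718 = 0.2321
d₁ = 0.2321 / 0.2400 = 0.9673 ⇒ 0.97
d₂ = d₁ − σ√T = 0.9673 − 0.2400 = 0.7273 ⇒ 0.73
Risk-neutral Pr[S_T < K] = N(−d₂) = N(-0.73) = 0.2327

0.2327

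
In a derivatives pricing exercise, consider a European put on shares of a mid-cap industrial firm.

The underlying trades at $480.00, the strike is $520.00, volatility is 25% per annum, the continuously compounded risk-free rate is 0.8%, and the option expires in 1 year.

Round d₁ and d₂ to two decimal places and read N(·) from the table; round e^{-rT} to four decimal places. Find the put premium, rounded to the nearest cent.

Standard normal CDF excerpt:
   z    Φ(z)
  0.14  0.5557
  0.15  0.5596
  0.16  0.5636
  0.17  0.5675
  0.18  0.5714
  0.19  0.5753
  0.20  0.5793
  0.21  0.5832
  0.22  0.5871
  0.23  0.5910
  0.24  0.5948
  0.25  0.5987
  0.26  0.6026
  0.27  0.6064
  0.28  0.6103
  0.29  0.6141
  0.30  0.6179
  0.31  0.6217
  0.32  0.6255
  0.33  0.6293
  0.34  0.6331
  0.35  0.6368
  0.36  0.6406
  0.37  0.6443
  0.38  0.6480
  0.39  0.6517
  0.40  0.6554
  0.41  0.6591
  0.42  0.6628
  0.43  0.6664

σ√T = 0.25 × 1.0000 = 0.2500
ln(S/K) + (r + σ²/2)T = ln(480/520) + (0.008 + 0.25²/2)·1 = -0.0800 + 0.0393 = -0.0408
d₁ = -0.0408 / 0.2500 = -0.1632 → -0.16
d₂ = d₁ − σ√T = -0.1632 − 0.2500 = -0.4132 → -0.41
exp(−rT) = exp(−0.008·1) = 0.9920
N(−d₂) = N(0.41) = 0.6591;  N(−d₁) = N(0.16) = 0.5636
P = 520·0.9920·0.6591 − 480·0.5636 = 339.9901 − 270.5280 = 69.4621

$69.46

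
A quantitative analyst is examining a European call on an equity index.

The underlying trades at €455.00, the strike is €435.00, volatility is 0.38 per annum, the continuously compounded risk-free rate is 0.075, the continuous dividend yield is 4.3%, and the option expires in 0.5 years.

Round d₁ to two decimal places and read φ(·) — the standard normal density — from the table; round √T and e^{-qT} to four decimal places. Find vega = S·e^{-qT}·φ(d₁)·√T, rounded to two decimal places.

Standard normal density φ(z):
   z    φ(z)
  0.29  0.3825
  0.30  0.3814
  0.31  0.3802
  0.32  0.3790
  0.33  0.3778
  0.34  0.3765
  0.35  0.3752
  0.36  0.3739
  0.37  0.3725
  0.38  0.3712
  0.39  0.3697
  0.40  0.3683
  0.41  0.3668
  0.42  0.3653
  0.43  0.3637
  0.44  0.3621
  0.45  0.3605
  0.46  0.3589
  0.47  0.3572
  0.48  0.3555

117.73

σ√T = 0.38 × 0.7071 = 0.2687
d₁ = [ln(455/435) + (0.075 − 0.043 + 0.38²/2)·0.5] / 0.2687 = [0.0450 + 0.0521] / 0.2687 = 0.3612 which rounds to 0.36
√T = √0.5 = 0.7071
φ(d₁) = φ(0.36) = 0.3739
exp(−qT) = exp(−0.043·0.5) = 0.9787
vega = S·exp(−qT)·φ(d₁)·√T = 455·0.9787·0.3739·0.7071 = 117.7327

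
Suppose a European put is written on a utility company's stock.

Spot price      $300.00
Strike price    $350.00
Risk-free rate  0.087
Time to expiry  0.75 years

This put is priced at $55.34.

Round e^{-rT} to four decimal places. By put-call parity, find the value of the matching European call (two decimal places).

e^(−rT) = e^(−0.087·0.75) = 0.9368
Put-call parity: C − P = S − K·e^(−rT) = 300 − 350·0.9368 = 300 − 327.8800 = -27.8800
C = P + (C − P) = 55.34 + (-27.8800) = 27.4600

$27.46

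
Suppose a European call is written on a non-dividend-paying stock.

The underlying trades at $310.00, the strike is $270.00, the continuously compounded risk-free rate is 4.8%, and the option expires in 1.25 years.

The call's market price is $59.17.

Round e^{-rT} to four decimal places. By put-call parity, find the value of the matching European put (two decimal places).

exp(−rT) = exp(−0.048·1.25) = 0.9418
Put-call parity: C − P = S − K·e^(−rT) = 310 − 270·0.9418 = 310 − 254.2860 = 55.7140
P = C − (C − P) = 59.17 − (55.7140) = 3.4560

$3.46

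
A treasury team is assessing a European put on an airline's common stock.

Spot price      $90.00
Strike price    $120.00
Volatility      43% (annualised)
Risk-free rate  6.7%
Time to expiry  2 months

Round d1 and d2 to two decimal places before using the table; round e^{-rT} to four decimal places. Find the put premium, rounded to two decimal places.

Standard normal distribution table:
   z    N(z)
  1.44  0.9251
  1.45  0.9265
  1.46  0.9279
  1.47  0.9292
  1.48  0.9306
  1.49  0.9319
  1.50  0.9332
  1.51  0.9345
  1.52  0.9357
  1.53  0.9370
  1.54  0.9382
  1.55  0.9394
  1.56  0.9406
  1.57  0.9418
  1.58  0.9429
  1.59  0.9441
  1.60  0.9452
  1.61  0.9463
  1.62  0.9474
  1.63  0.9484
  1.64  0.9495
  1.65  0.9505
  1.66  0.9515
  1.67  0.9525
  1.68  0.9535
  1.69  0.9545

$29.04

σ√T = 0.43·√0.1667 = 0.1755
ln(S/K) + (r + σ²/2)T = ln(90/120) + (0.067 + 0.43²/2)·0.1667 = -0.2877 + 0.0266 = -0.2611
d₁ = -0.2611 / 0.1755 = -1.4874 ≈ -1.49
d₂ = d₁ − σ√T = -1.4874 − 0.1755 = -1.6629 ≈ -1.66
e^(−rT) = e^(−0.067·0.1667) = 0.9889
N(−d₂) = N(1.66) = 0.9515;  N(−d₁) = N(1.49) = 0.9319
P = 120·0.9889·0.9515 − 90·0.9319 = 112.9126 − 83.8710 = 29.0416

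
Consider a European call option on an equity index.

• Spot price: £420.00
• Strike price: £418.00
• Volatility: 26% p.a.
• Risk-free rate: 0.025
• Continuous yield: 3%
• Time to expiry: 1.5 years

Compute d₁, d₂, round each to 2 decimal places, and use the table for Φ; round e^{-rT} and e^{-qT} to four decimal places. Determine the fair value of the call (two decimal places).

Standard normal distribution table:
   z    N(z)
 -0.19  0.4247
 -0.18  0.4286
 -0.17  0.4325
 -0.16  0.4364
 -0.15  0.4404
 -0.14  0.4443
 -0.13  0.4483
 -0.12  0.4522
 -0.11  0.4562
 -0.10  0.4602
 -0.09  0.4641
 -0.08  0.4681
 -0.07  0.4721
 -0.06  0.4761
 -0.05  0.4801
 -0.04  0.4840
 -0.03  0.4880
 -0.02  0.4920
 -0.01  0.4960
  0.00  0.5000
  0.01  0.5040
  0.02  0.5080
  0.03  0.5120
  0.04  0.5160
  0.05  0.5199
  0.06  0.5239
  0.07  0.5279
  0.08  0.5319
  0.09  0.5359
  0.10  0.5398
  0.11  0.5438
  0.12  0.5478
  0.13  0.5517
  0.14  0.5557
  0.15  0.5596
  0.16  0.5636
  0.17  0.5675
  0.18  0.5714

σ√T = 0.26·√1.5 = 0.3184
d₁ = [ln(420/418) + (0.025 − 0.03 + 0.26²/2)·1.5] / 0.3184 = [0.0048 + 0.0432] / 0.3184 = 0.1507 ⇒ 0.15
d₂ = d₁ − σ√T = 0.1507 − 0.3184 = -0.1678 ⇒ -0.17
e^(−qT) = e^(−0.03·1.5) = 0.9560;  e^(−rT) = e^(−0.025·1.5) = 0.9632
N(d₁) = N(0.15) = 0.5596;  N(d₂) = N(-0.17) = 0.4325
C = 420·0.9560·0.5596 − 418·0.9632·0.4325 = 224.6906 − 174.1321 = 50.5585

£50.56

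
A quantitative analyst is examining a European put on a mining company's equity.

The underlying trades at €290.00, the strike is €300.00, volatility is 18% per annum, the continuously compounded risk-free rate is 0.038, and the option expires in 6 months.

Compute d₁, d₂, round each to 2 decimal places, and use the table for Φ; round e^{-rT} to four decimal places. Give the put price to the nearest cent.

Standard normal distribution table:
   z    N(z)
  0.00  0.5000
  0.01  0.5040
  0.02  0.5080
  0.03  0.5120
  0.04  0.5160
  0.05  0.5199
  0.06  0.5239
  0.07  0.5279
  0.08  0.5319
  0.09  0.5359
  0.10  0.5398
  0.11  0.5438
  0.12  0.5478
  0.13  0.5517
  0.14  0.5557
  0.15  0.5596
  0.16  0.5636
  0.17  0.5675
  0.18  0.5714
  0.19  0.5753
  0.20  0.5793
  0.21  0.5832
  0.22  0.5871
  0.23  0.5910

T = 0.5;  σ√T = 0.1273
d₁ = [ln(290/300) + (0.038 + ½·0.18²)·0.5] / (σ√T) = (-0.0339 + 0.0271) / 0.1273 = -0.0534 ≈ -0.05
d₂ = -0.0534 − 0.1273 = -0.1807 ≈ -0.18
exp(−rT) = exp(−0.038·0.5) = 0.9812
P = 300·0.9812·N(0.18) − 290·N(0.05) = 300·0.9812·0.5714 − 290·0.5199 = 168.1973 − 150.7710 = 17.4263

€17.43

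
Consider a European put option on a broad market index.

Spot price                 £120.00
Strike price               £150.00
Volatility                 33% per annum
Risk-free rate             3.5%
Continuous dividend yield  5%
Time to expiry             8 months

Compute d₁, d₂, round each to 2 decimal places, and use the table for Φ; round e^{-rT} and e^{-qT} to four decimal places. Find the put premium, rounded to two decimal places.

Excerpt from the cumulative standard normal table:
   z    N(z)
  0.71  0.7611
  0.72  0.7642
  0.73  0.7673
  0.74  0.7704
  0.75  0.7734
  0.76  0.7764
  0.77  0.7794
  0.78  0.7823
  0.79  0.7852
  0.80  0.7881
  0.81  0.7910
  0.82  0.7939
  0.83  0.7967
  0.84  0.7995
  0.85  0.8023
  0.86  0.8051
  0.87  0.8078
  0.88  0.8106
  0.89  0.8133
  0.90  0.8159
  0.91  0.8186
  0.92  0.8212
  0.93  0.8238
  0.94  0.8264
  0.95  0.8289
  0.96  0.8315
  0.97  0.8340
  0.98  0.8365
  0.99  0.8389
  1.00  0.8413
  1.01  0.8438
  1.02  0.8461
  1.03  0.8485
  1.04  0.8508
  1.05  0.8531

£34.22

σ√T = 0.33·√0.6667 = 0.2694
ln(S/K) + (r − q + σ²/2)T = ln(120/150) + (0.035 − 0.05 + 0.33²/2)·0.6667 = -0.2231 + 0.0263 = -0.1968
d₁ = -0.1968 / 0.2694 = -0.7306 ≈ -0.73
d₂ = d₁ − σ√T = -0.7306 − 0.2694 = -1.0000 ≈ -1.00
exp(−qT) = exp(−0.05·0.6667) = 0.9672;  exp(−rT) = exp(−0.035·0.6667) = 0.9769
N(−d₂) = N(1.00) = 0.8413;  N(−d₁) = N(0.73) = 0.7673
P = 150·0.9769·0.8413 − 120·0.9672·0.7673 = 123.2799 − 89.0559 = 34.2240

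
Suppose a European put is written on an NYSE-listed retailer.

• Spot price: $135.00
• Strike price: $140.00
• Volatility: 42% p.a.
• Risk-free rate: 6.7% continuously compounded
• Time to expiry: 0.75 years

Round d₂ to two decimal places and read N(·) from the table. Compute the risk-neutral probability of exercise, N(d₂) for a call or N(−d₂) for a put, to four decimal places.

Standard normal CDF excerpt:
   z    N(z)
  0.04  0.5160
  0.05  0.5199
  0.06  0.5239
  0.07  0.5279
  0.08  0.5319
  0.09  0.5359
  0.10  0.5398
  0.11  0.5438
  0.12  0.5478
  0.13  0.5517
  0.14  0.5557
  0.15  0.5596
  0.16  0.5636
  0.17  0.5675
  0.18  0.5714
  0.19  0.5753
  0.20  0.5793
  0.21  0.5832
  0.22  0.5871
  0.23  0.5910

T = 0.75;  σ√T = 0.3637
d₁ = [ln(135/140) + (0.067 + 0.42²/2)·0.75] / 0.3637 = [-0.0364 + 0.1164] / 0.3637 = 0.2200 ≈ 0.22
d₂ = d₁ − σ√T = 0.2200 − 0.3637 = -0.1437 ≈ -0.14
Risk-neutral Pr[S_T < K] = N(−d₂) = N(0.14) = 0.5557

0.5557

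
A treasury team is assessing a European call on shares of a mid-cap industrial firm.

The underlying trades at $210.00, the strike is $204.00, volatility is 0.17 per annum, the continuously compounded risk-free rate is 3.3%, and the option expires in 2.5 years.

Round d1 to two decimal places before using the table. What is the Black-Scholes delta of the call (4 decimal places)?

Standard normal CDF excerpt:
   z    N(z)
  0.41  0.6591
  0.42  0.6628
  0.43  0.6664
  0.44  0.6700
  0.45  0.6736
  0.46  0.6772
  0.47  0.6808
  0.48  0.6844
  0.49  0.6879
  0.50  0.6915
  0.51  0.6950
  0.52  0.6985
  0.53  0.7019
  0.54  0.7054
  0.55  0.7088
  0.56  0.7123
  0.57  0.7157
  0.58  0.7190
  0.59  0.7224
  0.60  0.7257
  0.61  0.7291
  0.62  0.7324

σ√T = 0.17 × 1.5811 = 0.2688
d₁ = [ln(210/204) + (0.033 + 0.17²/2)·2.5] / 0.2688 = [0.0290 + 0.1186] / 0.2688 = 0.5492 which rounds to 0.55
N(d₁) = N(0.55) = 0.7088
Δ_call = N(d₁) = 0.7088

0.7088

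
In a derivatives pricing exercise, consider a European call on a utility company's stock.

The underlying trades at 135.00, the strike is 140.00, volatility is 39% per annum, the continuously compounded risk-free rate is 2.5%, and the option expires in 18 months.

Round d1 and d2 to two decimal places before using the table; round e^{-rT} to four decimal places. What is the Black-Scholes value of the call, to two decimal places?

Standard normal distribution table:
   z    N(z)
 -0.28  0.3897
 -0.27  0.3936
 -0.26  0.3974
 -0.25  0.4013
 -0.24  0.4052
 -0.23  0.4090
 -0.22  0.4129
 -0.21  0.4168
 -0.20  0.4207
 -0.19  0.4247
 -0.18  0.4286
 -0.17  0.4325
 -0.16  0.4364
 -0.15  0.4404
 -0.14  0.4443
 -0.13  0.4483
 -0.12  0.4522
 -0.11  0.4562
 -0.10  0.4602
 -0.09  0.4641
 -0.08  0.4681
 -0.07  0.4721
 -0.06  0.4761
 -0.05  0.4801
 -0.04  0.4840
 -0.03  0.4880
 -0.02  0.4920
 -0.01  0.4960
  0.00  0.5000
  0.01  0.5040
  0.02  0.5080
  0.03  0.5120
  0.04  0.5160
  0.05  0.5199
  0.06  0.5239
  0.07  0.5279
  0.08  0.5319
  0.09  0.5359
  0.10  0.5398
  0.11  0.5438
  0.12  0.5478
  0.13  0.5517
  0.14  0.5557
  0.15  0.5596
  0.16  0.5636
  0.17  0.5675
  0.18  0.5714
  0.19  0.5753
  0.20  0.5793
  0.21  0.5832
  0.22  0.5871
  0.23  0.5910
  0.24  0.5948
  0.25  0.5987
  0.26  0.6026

T = 1.5;  σ√T = 0.4777
d₁ = [ln(135/140) + (0.025 + 0.39²/2)·1.5] / 0.4777 = [-0.0364 + 0.1516] / 0.4777 = 0.2412 ⇒ 0.24
d₂ = d₁ − σ√T = 0.2412 − 0.4777 = -0.2365 ⇒ -0.24
e^(−rT) = e^(−0.025·1.5) = 0.9632
N(d₁) = N(0.24) = 0.5948;  N(d₂) = N(-0.24) = 0.4052
C = 135·0.5948 − 140·0.9632·0.4052 = 80.2980 − 54.6404 = 25.6576

25.66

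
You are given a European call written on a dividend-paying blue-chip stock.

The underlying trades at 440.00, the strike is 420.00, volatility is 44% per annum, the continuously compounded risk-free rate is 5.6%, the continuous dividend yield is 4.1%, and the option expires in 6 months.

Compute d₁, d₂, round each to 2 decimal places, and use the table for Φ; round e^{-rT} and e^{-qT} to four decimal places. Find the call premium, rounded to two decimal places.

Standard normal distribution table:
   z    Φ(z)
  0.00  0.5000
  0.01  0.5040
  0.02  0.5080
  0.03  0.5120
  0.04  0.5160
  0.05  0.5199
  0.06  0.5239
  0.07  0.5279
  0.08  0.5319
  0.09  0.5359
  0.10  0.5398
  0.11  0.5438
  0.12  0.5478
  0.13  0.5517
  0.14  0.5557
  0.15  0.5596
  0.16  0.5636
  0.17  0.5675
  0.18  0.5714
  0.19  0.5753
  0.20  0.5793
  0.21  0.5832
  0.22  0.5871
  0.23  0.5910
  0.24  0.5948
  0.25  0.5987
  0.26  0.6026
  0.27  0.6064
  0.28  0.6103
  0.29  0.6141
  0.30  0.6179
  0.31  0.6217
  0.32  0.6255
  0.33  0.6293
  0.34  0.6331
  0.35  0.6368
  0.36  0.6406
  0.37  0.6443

63.80

T = 0.5;  σ√T = 0.3111
d₁ = [ln(440/420) + (0.056 − 0.041 + ½·0.44²)·0.5] / (σ√T) = (0.0465 + 0.0559) / 0.3111 = 0.3292 → 0.33
d₂ = 0.3292 − 0.3111 = 0.0181 → 0.02
e^(−qT) = e^(−0.041·0.5) = 0.9797;  e^(−rT) = e^(−0.056·0.5) = 0.9724
C = 440·0.9797·N(0.33) − 420·0.9724·N(0.02) = 440·0.9797·0.6293 − 420·0.9724·0.5080 = 271.2711 − 207.4713 = 63.7998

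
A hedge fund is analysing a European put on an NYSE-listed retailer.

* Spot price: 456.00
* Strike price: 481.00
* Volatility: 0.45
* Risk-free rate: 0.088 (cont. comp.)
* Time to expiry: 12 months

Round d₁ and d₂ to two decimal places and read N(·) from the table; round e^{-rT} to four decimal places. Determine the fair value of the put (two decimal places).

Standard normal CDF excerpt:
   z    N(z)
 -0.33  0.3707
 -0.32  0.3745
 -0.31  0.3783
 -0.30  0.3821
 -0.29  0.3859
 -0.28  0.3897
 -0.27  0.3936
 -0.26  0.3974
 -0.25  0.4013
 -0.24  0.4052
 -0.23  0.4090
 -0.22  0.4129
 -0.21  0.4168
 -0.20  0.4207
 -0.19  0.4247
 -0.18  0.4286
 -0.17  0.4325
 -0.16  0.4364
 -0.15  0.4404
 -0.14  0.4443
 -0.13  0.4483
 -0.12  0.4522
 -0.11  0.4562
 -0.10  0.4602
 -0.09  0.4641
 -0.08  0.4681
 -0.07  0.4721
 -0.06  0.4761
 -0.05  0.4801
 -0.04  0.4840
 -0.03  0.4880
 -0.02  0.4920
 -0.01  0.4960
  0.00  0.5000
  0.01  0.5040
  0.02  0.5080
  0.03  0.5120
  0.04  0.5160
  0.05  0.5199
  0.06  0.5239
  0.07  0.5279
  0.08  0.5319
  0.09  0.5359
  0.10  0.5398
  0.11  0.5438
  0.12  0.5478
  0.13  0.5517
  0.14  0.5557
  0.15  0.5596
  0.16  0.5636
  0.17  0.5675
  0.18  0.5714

σ√T = 0.45·√1 = 0.4500
d₁ = [ln(456/481) + (0.088 + ½·0.45²)·1] / (σ√T) = (-0.0534 + 0.1893) / 0.4500 = 0.3019 which rounds to 0.30
d₂ = 0.3019 − 0.4500 = -0.1481 which rounds to -0.15
e^(−rT) = e^(−0.088·1) = 0.9158
N(−d₂) = N(0.15) = 0.5596;  N(−d₁) = N(-0.30) = 0.3821
P = 481·0.9158·0.5596 − 456·0.3821 = 246.5037 − 174.2376 = 72.2661

72.27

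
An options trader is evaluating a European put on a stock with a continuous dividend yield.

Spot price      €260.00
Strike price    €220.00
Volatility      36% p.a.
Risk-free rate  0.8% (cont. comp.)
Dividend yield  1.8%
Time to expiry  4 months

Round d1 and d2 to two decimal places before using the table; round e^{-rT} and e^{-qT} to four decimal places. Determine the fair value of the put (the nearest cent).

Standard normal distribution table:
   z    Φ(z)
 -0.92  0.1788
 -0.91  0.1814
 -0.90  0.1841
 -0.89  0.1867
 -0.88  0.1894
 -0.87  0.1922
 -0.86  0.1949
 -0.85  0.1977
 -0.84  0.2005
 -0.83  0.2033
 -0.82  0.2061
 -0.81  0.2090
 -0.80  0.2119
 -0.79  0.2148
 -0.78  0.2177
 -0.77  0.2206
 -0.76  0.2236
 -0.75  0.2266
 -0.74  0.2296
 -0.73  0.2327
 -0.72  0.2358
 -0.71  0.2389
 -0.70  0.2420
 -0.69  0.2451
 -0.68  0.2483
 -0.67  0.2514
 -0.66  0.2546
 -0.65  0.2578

€6.23

σ√T = 0.36 × 0.5774 = 0.2078
ln(S/K) + (r − q + σ²/2)T = ln(260/220) + (0.008 − 0.018 + 0.36²/2)·0.3333 = 0.1671 + 0.0183 = 0.1853
d₁ = 0.1853 / 0.2078 = 0.8916 ≈ 0.89
d₂ = d₁ − σ√T = 0.8916 − 0.2078 = 0.6838 ≈ 0.68
e^(−qT) = e^(−0.018·0.3333) = 0.9940;  e^(−rT) = e^(−0.008·0.3333) = 0.9973
P = 220·0.9973·N(-0.68) − 260·0.9940·N(-0.89) = 220·0.9973·0.2483 − 260·0.9940·0.1867 = 54.4785 − 48.2507 = 6.2278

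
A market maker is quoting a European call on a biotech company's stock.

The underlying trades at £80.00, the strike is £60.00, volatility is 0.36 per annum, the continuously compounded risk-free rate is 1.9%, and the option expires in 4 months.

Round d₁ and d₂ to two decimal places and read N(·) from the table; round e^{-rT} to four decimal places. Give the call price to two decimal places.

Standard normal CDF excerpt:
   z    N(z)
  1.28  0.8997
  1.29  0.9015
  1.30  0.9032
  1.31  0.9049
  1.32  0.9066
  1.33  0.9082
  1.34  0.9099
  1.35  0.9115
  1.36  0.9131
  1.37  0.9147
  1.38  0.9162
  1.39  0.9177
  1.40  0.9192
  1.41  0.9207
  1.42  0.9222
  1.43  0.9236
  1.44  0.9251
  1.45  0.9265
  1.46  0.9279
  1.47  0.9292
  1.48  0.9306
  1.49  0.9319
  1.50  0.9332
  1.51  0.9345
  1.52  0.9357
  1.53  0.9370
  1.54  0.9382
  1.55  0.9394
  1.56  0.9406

T = 0.3333;  σ√T = 0.2078
d₁ = [ln(80/60) + (0.019 + 0.36²/2)·0.3333] / 0.2078 = [0.2877 + 0.0279] / 0.2078 = 1.5185 → 1.52
d₂ = d₁ − σ√T = 1.5185 − 0.2078 = 1.3107 → 1.31
e^(−rT) = e^(−0.019·0.3333) = 0.9937
C = 80·N(1.52) − 60·0.9937·N(1.31) = 80·0.9357 − 60·0.9937·0.9049 = 74.8560 − 53.9519 = 20.9041

£20.90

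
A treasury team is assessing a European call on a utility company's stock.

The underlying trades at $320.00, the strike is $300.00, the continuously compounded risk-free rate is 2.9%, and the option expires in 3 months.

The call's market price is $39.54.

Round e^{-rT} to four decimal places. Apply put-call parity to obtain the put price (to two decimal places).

$17.38

exp(−rT) = exp(−0.029·0.25) = 0.9928
Put-call parity: C − P = S − K·e^(−rT) = 320 − 300·0.9928 = 320 − 297.8400 = 22.1600
P = C − (C − P) = 39.54 − (22.1600) = 17.3800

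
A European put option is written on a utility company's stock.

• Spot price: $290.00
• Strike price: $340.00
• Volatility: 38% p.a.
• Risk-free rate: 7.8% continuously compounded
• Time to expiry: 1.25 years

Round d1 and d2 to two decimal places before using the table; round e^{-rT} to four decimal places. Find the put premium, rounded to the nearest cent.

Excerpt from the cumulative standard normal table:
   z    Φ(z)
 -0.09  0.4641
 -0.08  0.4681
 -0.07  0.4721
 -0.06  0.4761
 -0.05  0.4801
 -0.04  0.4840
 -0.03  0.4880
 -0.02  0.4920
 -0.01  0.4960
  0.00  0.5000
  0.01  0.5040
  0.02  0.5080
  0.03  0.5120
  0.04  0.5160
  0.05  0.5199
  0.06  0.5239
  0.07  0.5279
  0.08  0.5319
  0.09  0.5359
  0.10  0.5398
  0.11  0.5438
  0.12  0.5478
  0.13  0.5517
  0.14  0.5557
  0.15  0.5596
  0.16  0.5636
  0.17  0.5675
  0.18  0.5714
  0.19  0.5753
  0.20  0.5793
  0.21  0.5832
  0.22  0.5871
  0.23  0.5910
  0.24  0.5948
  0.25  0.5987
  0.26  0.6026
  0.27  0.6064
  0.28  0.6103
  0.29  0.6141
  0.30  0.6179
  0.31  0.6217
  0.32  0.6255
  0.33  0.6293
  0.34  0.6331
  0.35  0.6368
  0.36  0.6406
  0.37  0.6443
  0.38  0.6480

$60.66

σ√T = 0.38 × 1.1180 = 0.4249
d₁ = [ln(290/340) + (0.078 + 0.38²/2)·1.25] / 0.4249 = [-0.1591 + 0.1878] / 0.4249 = 0.0675 → 0.07
d₂ = d₁ − σ√T = 0.0675 − 0.4249 = -0.3573 → -0.36
e^(−rT) = e^(−0.078·1.25) = 0.9071
N(−d₂) = N(0.36) = 0.6406;  N(−d₁) = N(-0.07) = 0.4721
P = 340·0.9071·0.6406 − 290·0.4721 = 197.5700 − 136.9090 = 60.6610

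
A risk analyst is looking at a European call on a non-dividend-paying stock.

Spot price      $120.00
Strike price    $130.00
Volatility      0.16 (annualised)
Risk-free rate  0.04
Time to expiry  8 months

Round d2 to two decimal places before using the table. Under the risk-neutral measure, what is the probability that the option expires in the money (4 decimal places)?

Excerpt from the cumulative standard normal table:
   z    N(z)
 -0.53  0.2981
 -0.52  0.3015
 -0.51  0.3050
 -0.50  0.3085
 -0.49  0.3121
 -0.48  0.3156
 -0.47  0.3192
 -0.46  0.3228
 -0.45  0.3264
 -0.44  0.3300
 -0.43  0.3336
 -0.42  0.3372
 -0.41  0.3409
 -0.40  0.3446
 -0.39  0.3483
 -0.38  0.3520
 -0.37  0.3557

0.3192

σ√T = 0.16·√0.6667 = 0.1306
d₁ = [ln(120/130) + (0.04 + 0.16²/2)·0.6667] / 0.1306 = [-0.0800 + 0.0352] / 0.1306 = -0.3433 ≈ -0.34
d₂ = d₁ − σ√T = -0.3433 − 0.1306 = -0.4739 ≈ -0.47
Risk-neutral Pr[S_T > K] = N(d₂) = N(-0.47) = 0.3192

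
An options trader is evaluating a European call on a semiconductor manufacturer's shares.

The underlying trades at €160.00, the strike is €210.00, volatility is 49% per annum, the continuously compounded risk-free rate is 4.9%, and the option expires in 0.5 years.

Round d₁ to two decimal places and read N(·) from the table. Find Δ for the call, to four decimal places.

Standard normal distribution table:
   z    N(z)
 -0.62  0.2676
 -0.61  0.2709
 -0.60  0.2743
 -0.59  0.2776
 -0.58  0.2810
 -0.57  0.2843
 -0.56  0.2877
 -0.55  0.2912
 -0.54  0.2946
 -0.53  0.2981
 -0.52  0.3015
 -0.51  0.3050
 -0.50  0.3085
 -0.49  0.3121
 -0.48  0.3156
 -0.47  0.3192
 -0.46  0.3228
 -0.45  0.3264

σ√T = 0.49·√0.5 = 0.3465
d₁ = [ln(160/210) + (0.049 + 0.49²/2)·0.5] / 0.3465 = [-0.2719 + 0.0845] / 0.3465 = -0.5409 ⇒ -0.54
N(d₁) = N(-0.54) = 0.2946
Δ_call = N(d₁) = 0.2946

0.2946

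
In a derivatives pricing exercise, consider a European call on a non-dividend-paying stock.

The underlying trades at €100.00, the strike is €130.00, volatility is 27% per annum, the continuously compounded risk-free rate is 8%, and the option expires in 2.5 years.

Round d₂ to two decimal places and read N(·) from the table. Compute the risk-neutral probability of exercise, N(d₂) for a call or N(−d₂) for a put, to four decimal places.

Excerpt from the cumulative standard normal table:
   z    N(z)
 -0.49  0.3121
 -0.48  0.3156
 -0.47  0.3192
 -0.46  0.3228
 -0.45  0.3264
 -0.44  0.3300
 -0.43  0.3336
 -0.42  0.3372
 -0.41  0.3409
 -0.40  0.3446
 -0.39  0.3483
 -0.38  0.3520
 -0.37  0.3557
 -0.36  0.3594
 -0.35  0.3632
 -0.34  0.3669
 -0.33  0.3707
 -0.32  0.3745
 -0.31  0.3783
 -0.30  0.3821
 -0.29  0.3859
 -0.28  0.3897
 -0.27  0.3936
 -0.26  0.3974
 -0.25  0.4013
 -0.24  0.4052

σ√T = 0.27·√2.5 = 0.4269
d₁ = [ln(100/130) + (0.08 + 0.27²/2)·2.5] / 0.4269 = [-0.2624 + 0.2911] / 0.4269 = 0.0674 → 0.07
d₂ = d₁ − σ√T = 0.0674 − 0.4269 = -0.3595 → -0.36
Pr(exercise) under Q = N(d₂) = 0.3594

0.3594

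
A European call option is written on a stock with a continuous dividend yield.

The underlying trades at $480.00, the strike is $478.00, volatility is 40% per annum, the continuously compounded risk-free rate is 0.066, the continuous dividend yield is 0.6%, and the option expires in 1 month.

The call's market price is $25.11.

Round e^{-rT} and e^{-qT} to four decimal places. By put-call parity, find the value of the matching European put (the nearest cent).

e^(−qT) = e^(−0.006·0.08333) = 0.9995;  e^(−rT) = e^(−0.066·0.08333) = 0.9945
Put-call parity: C − P = S·e^(−qT) − K·e^(−rT) = 480·0.9995 − 478·0.9945 = 479.7600 − 475.3710 = 4.3890
P = C − (C − P) = 25.11 − (4.3890) = 20.7210

$20.72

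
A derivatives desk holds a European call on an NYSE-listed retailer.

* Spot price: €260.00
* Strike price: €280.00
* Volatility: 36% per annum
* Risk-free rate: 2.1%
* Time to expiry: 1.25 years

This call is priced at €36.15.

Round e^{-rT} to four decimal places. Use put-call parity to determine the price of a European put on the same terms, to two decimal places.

€48.90

e^(−rT) = e^(−0.021·1.25) = 0.9741
Put-call parity: C − P = S − K·e^(−rT) = 260 − 280·0.9741 = 260 − 272.7480 = -12.7480
P = C − (C − P) = 36.15 − (-12.7480) = 48.8980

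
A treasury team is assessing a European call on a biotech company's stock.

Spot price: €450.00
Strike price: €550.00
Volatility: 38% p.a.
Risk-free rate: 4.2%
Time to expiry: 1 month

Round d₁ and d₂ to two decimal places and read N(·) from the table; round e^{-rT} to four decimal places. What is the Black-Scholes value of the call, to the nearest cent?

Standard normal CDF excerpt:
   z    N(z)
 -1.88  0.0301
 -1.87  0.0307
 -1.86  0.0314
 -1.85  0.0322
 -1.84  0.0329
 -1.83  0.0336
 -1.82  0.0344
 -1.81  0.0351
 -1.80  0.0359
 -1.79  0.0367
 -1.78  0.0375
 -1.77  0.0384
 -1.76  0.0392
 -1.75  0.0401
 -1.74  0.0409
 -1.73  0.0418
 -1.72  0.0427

€0.76

T = 0.08333;  σ√T = 0.1097
d₁ = [ln(450/550) + (0.042 + 0.38²/2)·0.08333] / 0.1097 = [-0.2007 + 0.0095] / 0.1097 = -1.7426 ⇒ -1.74
d₂ = d₁ − σ√T = -1.7426 − 0.1097 = -1.8523 ⇒ -1.85
e^(−rT) = e^(−0.042·0.08333) = 0.9965
N(d₁) = N(-1.74) = 0.0409;  N(d₂) = N(-1.85) = 0.0322
C = 450·0.0409 − 550·0.9965·0.0322 = 18.4050 − 17.6480 = 0.7570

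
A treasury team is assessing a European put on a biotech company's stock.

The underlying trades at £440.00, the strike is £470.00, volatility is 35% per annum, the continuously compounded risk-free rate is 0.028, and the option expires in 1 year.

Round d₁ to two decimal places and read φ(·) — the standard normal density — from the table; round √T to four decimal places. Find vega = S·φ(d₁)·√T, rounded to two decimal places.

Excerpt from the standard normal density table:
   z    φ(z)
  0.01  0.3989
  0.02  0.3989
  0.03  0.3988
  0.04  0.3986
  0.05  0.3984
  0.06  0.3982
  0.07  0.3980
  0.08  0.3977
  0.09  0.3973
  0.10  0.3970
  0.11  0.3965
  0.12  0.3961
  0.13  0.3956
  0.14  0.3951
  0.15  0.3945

T = 1;  σ√T = 0.3500
ln(S/K) + (r + σ²/2)T = ln(440/470) + (0.028 + 0.35²/2)·1 = -0.0660 + 0.0892 = 0.0233
d₁ = 0.0233 / 0.3500 = 0.0665 which rounds to 0.07
√T = √1 = 1.0000
φ(d₁) = φ(0.07) = 0.3980
vega = S·φ(d₁)·√T = 440·0.3980·1.0000 = 175.1200
(Vega is the same for a European call and put with the same parameters.)

175.12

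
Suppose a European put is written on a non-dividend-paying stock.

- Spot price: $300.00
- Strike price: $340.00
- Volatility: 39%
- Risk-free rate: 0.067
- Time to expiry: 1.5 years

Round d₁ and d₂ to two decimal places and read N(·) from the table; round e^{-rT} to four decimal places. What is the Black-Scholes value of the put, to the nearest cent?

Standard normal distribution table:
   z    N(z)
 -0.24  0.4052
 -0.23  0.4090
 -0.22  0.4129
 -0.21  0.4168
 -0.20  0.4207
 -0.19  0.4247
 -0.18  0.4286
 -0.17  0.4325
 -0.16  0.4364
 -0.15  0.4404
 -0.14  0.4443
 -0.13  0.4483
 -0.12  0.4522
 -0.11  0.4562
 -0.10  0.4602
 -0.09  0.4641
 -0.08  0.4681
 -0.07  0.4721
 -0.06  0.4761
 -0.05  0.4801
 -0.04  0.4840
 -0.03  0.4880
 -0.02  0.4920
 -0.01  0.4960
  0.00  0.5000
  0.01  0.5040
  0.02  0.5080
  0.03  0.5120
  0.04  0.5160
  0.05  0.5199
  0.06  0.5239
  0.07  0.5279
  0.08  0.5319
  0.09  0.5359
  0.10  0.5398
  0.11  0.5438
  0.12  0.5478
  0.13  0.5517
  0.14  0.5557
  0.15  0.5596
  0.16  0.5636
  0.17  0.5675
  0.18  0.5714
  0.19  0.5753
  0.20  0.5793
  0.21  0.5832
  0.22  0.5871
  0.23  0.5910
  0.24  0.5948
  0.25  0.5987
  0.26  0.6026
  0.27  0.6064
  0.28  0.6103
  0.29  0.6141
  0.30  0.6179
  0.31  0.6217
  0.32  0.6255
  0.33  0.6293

$61.42

σ√T = 0.39·√1.5 = 0.4777
d₁ = [ln(300/340) + (0.067 + 0.39²/2)·1.5] / 0.4777 = [-0.1252 + 0.2146] / 0.4777 = 0.1872 ⇒ 0.19
d₂ = d₁ − σ√T = 0.1872 − 0.4777 = -0.2905 ⇒ -0.29
exp(−rT) = exp(−0.067·1.5) = 0.9044
P = 340·0.9044·N(0.29) − 300·N(-0.19) = 340·0.9044·0.6141 − 300·0.4247 = 188.8333 − 127.4100 = 61.4233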